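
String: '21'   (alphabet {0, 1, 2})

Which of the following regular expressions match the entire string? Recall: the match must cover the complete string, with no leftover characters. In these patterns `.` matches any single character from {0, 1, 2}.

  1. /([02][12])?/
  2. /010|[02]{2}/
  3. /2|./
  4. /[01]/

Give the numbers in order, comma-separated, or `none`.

1 → match
2 → no match
3 → no match
4 → no match

1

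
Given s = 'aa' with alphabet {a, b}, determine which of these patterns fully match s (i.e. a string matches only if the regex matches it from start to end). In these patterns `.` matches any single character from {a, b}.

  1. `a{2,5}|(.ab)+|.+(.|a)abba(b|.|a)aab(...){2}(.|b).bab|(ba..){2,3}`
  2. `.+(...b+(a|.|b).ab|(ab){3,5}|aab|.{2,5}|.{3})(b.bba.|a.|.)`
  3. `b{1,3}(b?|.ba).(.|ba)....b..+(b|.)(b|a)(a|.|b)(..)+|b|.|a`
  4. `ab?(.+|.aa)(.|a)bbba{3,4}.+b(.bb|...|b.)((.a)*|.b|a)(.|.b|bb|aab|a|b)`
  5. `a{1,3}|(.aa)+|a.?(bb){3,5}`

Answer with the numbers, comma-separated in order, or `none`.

1 → match
2 → no match
3 → no match
4 → no match
5 → match

1, 5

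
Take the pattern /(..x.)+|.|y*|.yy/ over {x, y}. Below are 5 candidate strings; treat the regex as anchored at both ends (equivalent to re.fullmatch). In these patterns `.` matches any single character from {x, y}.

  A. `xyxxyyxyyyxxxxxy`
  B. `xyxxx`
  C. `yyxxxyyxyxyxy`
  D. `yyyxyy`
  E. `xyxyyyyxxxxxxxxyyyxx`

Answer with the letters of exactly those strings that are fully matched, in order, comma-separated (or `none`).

A → match
B → no match
C → no match
D → no match
E → no match

A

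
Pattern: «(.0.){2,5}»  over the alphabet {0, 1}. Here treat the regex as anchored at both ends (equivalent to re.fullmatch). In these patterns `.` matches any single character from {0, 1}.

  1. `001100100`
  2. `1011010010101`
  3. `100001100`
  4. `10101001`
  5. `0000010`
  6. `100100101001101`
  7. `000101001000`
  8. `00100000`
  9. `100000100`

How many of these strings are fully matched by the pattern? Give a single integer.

1 → match
2 → no match
3 → match
4 → no match
5 → no match
6 → match
7 → match
8 → no match
9 → match
Total matched: 5

5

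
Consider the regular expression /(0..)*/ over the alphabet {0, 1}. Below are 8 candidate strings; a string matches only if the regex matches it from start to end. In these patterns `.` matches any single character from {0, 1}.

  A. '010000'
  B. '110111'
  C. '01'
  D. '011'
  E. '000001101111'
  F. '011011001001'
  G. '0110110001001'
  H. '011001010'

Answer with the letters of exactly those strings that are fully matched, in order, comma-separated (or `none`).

A, D, F, H

A → match
B → no match
C → no match
D → match
E → no match
F → match
G → no match
H → match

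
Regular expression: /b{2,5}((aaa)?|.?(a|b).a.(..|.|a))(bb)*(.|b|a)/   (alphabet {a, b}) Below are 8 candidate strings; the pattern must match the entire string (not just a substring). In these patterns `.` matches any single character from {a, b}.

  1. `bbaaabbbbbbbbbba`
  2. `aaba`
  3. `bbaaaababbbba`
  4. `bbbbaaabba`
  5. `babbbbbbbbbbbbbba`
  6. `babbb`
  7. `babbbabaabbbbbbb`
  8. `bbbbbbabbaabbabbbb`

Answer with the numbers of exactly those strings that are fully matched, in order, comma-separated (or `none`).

1 → match
2 → no match — must start with `b`
3 → match
4 → match
5 → no match
6 → no match
7 → no match
8 → no match

1, 3, 4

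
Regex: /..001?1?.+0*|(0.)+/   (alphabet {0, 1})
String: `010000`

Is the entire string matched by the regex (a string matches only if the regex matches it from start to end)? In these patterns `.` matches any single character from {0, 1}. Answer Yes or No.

Yes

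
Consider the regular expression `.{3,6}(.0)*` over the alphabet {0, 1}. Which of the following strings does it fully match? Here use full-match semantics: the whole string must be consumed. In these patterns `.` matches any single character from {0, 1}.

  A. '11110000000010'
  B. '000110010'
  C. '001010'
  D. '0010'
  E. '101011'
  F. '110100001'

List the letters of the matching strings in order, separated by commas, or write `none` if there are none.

A → match
B → match
C → match
D → match
E → match
F → no match

A, B, C, D, E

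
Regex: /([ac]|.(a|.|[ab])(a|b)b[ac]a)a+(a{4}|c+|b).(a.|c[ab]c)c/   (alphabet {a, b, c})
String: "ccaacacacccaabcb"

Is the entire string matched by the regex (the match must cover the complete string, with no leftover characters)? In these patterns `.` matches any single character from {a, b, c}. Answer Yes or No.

Every match must end with "c", but "ccaacacacccaabcb" does not.

No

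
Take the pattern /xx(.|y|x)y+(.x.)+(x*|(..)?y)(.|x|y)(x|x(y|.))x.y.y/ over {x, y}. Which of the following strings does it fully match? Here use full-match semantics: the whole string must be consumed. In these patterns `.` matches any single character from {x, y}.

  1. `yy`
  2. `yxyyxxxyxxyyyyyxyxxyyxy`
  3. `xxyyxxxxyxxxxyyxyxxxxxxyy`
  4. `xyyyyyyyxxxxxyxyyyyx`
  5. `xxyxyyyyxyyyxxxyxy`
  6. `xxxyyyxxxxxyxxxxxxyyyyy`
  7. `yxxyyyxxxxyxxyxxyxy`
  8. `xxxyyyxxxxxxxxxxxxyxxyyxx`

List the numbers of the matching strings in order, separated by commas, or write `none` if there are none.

1 → no match — must start with `xx`
2 → no match — must start with `xx`
3 → no match
4 → no match — must start with `xx`
5 → no match
6 → no match
7 → no match — must start with `xx`
8 → no match — must end with `y`

none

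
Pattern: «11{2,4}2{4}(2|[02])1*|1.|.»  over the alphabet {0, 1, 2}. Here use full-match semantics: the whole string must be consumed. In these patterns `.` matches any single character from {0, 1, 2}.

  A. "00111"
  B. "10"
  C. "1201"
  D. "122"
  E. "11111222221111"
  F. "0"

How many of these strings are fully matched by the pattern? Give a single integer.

3

A → no match
B → match
C → no match
D → no match
E → match
F → match
Total matched: 3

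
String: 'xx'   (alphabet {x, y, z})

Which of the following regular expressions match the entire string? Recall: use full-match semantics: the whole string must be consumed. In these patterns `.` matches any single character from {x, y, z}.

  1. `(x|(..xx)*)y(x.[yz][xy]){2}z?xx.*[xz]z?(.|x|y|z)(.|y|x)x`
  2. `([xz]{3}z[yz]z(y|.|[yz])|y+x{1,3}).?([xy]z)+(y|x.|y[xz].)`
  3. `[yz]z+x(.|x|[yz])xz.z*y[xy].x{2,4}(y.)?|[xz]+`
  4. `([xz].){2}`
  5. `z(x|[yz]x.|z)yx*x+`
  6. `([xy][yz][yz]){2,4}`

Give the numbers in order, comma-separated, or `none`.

3

1 → no match
2 → no match
3 → match
4 → no match
5 → no match — must start with 'z'
6 → no match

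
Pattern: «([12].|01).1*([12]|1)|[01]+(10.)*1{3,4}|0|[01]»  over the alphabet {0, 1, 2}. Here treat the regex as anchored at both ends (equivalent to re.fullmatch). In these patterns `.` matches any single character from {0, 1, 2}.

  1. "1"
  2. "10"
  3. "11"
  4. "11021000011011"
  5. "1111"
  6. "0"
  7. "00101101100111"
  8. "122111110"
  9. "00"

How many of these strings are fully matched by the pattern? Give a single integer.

4

1 → match
2 → no match
3 → no match
4 → no match
5 → match
6 → match
7 → match
8 → no match
9 → no match
Total matched: 4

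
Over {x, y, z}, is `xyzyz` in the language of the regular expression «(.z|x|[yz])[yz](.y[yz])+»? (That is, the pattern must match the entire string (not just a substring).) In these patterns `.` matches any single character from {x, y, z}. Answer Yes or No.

Yes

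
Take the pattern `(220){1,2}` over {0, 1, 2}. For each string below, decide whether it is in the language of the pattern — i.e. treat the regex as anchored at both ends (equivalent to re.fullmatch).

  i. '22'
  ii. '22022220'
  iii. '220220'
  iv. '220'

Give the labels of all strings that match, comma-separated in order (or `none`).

iii, iv

i → no match — must start with '220'
ii → no match
iii → match
iv → match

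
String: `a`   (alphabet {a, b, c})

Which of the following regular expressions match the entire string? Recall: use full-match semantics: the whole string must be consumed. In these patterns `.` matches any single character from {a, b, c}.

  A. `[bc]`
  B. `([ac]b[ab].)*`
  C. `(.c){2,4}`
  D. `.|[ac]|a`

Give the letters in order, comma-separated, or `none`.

A → no match
B → no match
C → no match — must end with `c`
D → match

D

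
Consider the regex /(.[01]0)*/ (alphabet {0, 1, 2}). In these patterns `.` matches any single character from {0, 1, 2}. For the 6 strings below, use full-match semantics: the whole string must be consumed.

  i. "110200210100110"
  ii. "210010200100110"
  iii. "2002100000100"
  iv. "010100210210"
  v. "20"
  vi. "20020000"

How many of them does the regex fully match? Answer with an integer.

i → match
ii → match
iii → no match
iv → match
v → no match
vi → no match
Total matched: 3

3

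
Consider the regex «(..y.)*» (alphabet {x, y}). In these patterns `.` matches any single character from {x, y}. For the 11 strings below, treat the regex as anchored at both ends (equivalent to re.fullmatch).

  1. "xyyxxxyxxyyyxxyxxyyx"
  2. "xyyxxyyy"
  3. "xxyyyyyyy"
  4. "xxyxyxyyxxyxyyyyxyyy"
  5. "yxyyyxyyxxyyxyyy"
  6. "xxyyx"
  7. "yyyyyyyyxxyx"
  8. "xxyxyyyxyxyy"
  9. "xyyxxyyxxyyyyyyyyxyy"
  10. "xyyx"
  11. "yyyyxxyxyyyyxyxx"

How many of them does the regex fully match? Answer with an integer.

1 → match
2 → match
3 → no match
4 → match
5 → match
6 → no match
7 → match
8 → match
9 → match
10 → match
11 → no match
Total matched: 8

8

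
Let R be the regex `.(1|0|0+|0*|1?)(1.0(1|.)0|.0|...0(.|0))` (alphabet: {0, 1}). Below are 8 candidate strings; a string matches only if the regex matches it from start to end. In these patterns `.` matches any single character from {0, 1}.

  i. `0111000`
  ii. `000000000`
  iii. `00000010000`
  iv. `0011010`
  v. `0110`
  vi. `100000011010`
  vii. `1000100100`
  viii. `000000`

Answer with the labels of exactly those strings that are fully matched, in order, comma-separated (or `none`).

i, ii, iii, iv, v, vi, viii

i → match
ii → match
iii → match
iv → match
v → match
vi → match
vii → no match
viii → match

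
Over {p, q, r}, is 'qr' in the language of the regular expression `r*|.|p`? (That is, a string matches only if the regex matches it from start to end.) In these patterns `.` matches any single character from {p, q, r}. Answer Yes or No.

No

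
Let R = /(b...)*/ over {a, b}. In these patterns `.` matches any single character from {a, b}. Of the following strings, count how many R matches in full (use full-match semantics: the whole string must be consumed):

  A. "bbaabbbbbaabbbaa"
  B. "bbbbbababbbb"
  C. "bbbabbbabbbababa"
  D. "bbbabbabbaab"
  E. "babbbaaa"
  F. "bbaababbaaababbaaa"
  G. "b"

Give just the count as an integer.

A → match
B. "bbbbbababbbb" → match
C → match
D. "bbbabbabbaab" → match
E. "babbbaaa" → match
F → no match
G. "b" → no match
Total matched: 5

5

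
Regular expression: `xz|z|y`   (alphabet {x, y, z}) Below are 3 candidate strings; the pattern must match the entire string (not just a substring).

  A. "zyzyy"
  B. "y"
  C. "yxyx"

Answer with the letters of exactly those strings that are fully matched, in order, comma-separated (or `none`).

A → no match
B → match
C → no match

B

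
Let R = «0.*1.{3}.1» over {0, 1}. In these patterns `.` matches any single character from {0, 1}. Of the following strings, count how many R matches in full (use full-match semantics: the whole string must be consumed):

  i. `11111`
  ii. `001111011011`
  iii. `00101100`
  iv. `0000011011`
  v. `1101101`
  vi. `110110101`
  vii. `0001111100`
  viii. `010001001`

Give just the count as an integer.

0

i → no match — must start with `0`
ii → no match
iii → no match — must end with `1`
iv → no match
v → no match — must start with `0`
vi → no match — must start with `0`
vii → no match — must end with `1`
viii → no match
Total matched: 0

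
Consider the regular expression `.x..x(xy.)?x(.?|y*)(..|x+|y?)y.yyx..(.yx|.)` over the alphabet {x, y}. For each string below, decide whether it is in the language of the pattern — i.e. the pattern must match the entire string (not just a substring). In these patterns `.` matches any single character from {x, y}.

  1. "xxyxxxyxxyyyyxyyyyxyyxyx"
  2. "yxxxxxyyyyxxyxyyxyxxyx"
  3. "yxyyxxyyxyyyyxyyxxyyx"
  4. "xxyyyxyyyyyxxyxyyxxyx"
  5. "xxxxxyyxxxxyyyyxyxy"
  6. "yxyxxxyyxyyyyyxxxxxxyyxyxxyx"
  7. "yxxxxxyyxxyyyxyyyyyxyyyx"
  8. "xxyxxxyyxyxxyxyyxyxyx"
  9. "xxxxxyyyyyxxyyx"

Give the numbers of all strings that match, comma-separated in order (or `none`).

1 → match
2 → match
3 → no match
4 → no match
5 → no match
6 → no match
7 → no match
8 → no match
9 → no match

1, 2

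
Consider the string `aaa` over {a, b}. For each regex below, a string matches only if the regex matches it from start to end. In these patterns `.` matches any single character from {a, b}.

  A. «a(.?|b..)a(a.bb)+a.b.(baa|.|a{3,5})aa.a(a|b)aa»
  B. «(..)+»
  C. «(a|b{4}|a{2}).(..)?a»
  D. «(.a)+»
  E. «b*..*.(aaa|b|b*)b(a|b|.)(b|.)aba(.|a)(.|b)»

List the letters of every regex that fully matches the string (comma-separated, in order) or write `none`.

C

A → no match
B → no match
C → match
D → no match
E → no match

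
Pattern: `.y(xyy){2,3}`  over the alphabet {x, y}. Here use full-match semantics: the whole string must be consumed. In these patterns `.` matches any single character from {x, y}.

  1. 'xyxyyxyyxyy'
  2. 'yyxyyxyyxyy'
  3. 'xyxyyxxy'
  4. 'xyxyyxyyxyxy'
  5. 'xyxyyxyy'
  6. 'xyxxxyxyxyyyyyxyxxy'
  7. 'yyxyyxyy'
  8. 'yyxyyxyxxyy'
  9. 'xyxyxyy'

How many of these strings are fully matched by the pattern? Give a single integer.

1 → match
2 → match
3 → no match — must end with 'xyy'
4 → no match — must end with 'xyy'
5 → match
6 → no match — must end with 'xyy'
7 → match
8 → no match
9 → no match
Total matched: 4

4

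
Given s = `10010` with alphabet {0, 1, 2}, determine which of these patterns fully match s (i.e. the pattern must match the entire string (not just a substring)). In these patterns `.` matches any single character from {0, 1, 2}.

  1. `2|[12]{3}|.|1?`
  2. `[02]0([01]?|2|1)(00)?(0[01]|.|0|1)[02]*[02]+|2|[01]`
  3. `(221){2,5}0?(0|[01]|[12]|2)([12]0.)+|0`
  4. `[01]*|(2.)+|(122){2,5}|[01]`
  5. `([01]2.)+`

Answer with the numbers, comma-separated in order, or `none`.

1 → no match
2 → no match
3 → no match
4 → match
5 → no match

4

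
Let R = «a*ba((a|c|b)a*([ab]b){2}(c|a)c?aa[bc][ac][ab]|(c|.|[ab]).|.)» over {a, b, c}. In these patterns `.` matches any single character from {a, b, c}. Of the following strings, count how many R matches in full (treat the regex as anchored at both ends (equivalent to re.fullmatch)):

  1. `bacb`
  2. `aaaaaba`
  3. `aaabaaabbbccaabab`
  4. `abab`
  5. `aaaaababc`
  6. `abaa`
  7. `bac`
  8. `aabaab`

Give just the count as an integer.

7

1 → match
2 → no match
3 → match
4 → match
5 → match
6 → match
7 → match
8 → match
Total matched: 7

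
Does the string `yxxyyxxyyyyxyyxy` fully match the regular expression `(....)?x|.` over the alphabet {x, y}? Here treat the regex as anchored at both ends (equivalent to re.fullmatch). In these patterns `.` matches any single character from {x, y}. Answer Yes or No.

No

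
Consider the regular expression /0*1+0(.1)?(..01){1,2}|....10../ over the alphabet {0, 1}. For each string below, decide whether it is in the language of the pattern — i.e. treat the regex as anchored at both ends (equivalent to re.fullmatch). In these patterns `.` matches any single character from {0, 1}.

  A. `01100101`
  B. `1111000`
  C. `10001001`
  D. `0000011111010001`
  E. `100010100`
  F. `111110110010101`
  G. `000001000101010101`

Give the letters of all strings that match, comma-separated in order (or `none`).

A, C

A → match
B → no match
C → match
D → no match
E → no match
F → no match
G → no match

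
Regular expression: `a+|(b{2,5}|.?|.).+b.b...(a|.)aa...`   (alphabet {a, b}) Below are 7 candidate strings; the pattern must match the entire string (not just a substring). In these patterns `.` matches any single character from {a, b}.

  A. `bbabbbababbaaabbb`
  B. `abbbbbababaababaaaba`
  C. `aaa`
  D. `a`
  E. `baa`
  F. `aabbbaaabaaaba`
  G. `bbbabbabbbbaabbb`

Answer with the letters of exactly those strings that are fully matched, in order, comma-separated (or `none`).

A, C, D, F

A → match
B → no match
C → match
D → match
E → no match
F → match
G → no match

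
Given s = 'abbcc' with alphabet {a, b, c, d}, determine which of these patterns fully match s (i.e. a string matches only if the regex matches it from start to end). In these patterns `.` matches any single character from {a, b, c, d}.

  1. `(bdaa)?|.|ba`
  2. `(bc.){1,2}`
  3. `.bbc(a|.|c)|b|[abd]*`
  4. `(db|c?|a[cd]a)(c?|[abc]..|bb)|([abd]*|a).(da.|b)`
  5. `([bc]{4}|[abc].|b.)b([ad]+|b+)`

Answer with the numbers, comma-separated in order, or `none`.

1 → no match
2 → no match — must start with 'bc'
3 → match
4 → no match
5 → no match

3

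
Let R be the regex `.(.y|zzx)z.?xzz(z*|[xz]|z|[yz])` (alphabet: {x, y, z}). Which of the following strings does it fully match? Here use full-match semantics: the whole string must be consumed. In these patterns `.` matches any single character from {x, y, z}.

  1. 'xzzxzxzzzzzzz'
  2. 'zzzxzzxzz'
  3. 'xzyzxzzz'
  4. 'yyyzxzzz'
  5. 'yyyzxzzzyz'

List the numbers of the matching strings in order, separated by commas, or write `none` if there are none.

1 → match
2 → match
3 → match
4 → match
5 → no match

1, 2, 3, 4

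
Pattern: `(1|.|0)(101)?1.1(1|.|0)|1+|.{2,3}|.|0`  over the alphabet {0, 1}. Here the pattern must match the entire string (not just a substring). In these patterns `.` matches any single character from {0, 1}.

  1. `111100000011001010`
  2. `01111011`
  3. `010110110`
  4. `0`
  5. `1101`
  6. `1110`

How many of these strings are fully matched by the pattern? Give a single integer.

1

1 → no match
2 → no match
3 → no match
4 → match
5 → no match
6 → no match
Total matched: 1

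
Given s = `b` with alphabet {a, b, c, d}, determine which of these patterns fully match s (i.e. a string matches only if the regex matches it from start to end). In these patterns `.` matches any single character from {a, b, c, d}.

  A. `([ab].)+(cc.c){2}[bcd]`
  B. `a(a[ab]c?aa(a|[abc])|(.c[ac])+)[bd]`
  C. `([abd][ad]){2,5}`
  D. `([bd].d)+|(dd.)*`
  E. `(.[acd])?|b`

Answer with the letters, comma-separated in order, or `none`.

E

A → no match
B → no match — must start with `a`
C → no match
D → no match
E → match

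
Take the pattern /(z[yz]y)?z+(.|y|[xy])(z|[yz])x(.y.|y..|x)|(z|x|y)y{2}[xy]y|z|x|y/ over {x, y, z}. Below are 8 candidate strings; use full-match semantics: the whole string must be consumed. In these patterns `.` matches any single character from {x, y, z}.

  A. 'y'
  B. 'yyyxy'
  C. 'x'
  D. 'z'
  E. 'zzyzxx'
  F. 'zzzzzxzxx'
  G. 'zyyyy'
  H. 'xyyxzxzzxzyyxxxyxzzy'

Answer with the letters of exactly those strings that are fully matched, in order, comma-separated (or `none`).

A, B, C, D, E, F, G

A → match
B → match
C → match
D → match
E → match
F → match
G → match
H → no match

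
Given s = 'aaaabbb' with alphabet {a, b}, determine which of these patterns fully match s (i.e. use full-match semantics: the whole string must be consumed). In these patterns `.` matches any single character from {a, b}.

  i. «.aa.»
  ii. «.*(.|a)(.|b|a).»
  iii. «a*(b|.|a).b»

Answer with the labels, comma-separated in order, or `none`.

i → no match
ii → match
iii → match

ii, iii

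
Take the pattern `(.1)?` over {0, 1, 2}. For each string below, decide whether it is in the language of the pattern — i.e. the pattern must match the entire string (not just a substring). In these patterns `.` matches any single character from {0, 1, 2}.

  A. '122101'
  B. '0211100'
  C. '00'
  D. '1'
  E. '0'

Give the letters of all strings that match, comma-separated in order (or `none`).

A → no match
B → no match
C → no match
D → no match
E → no match

none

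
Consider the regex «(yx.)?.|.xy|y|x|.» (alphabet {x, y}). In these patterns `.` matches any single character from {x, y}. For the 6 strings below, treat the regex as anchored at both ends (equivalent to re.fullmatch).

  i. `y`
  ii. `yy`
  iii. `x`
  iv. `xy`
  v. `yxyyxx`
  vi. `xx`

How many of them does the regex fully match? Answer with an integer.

2

i → match
ii → no match
iii → match
iv → no match
v → no match
vi → no match
Total matched: 2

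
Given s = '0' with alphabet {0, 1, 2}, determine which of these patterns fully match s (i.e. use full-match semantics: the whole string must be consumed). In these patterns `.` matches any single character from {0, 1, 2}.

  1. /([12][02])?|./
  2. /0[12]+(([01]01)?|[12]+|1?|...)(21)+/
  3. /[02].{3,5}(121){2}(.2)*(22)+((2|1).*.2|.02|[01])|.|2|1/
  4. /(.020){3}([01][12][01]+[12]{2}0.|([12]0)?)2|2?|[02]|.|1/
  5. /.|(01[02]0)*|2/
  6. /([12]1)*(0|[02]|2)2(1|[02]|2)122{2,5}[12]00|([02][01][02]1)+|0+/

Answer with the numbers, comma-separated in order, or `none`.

1 → match
2 → no match — must end with '21'
3 → match
4 → match
5 → match
6 → match

1, 3, 4, 5, 6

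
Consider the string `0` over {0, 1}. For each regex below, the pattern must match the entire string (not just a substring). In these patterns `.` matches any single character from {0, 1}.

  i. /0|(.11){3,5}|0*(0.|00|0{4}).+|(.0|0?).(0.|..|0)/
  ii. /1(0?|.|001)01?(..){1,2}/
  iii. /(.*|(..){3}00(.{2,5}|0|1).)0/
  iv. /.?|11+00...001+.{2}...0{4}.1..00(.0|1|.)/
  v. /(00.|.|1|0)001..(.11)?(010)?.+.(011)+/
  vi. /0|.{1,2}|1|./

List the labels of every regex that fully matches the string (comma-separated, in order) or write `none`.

i → match
ii → no match — must start with `1`
iii → match
iv → match
v → no match — must end with `011`
vi → match

i, iii, iv, vi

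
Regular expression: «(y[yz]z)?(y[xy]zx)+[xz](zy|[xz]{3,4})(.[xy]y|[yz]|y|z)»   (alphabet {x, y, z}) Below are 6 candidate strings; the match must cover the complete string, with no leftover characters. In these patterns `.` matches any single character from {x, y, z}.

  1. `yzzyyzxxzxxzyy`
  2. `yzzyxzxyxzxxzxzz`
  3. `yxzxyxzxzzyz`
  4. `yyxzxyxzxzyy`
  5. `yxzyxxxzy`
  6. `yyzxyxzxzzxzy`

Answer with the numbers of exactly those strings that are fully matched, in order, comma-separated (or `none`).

1, 2, 3, 6

1 → match
2 → match
3 → match
4 → no match
5 → no match
6 → match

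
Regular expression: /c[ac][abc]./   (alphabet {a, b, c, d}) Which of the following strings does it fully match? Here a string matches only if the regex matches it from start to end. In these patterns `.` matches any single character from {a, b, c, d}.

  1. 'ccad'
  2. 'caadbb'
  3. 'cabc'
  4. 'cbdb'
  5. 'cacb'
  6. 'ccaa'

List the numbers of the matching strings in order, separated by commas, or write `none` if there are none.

1 → match
2 → no match
3 → match
4 → no match
5 → match
6 → match

1, 3, 5, 6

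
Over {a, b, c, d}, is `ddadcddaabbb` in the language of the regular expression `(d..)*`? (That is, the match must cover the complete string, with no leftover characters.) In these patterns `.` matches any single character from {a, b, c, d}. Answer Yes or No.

No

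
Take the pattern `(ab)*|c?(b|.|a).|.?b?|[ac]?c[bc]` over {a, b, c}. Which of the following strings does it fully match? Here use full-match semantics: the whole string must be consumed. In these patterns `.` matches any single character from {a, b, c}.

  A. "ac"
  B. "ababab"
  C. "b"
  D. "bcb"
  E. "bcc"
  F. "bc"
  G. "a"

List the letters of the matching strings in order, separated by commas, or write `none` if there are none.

A, B, C, F, G

A → match
B → match
C → match
D → no match
E → no match
F → match
G → match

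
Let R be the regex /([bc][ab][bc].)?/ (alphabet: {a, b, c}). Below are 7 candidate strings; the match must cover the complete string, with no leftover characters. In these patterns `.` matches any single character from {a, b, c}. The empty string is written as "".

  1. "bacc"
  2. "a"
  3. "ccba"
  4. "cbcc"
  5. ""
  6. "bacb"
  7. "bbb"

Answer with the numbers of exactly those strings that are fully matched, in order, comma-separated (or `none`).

1, 4, 5, 6

1. "bacc" → match
2. "a" → no match
3. "ccba" → no match
4. "cbcc" → match
5. "" → match
6. "bacb" → match
7. "bbb" → no match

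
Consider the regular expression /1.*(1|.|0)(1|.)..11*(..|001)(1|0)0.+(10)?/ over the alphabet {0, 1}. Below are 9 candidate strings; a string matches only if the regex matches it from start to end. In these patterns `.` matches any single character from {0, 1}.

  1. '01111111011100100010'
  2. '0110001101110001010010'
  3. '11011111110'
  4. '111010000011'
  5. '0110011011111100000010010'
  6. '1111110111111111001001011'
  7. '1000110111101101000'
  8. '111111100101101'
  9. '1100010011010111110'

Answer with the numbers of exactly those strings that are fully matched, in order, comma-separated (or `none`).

6, 7, 8, 9

1 → no match — must start with '1'
2 → no match — must start with '1'
3 → no match
4 → no match
5 → no match — must start with '1'
6 → match
7 → match
8 → match
9 → match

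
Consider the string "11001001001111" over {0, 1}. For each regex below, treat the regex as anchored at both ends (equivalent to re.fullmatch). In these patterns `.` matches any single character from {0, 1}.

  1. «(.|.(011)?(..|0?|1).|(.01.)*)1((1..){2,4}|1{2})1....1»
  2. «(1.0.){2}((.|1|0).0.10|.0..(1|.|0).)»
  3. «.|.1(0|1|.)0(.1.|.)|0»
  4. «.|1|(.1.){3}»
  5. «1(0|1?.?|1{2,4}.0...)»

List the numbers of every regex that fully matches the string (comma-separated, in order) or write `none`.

2

1 → no match
2 → match
3 → no match
4 → no match
5 → no match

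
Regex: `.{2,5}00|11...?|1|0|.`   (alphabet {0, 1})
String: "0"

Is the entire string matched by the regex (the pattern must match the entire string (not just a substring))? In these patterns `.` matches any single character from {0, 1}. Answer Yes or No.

Yes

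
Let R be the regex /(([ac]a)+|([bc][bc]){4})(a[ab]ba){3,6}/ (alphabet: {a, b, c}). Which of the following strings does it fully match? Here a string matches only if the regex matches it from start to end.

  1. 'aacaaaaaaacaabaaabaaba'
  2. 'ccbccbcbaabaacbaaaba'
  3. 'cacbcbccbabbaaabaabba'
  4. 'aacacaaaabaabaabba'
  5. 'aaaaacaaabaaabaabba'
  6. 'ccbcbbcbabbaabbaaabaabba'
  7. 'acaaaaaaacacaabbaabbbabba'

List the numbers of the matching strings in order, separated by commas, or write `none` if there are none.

1 → no match
2 → no match
3 → no match
4 → no match
5 → no match
6 → match
7 → no match

6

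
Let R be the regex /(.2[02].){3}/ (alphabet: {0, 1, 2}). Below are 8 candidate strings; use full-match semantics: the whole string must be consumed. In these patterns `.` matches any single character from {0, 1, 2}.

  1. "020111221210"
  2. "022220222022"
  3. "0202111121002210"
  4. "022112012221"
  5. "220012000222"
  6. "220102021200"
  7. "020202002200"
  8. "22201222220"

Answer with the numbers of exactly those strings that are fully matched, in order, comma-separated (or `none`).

4, 5, 6, 7

1 → no match
2 → no match
3 → no match
4 → match
5 → match
6 → match
7 → match
8 → no match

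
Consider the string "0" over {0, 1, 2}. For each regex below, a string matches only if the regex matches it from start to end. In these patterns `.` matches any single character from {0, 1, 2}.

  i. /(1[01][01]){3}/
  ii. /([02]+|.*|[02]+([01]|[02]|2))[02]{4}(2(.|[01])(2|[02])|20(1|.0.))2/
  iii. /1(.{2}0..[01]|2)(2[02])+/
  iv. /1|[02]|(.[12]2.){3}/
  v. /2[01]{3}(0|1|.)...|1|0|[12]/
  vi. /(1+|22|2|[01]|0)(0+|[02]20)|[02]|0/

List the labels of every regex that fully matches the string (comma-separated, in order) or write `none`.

iv, v, vi

i → no match — must start with "1"
ii → no match — must end with "2"
iii → no match — must start with "1"
iv → match
v → match
vi → match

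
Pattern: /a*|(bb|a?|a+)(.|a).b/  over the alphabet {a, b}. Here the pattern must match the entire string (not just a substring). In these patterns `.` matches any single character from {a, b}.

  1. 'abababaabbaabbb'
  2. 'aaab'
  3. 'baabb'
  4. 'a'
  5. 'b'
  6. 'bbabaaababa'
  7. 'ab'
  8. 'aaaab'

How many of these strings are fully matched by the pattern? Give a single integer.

1 → no match
2 → match
3 → no match
4 → match
5 → no match
6 → no match
7 → no match
8 → match
Total matched: 3

3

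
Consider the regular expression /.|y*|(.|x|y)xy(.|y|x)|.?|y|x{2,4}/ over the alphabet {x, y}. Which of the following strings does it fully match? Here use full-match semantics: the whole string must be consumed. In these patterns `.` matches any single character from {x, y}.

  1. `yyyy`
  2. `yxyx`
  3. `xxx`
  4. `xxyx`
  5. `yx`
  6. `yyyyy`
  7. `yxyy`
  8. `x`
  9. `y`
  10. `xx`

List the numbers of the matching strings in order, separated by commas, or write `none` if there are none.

1 → match
2 → match
3 → match
4 → match
5 → no match
6 → match
7 → match
8 → match
9 → match
10 → match

1, 2, 3, 4, 6, 7, 8, 9, 10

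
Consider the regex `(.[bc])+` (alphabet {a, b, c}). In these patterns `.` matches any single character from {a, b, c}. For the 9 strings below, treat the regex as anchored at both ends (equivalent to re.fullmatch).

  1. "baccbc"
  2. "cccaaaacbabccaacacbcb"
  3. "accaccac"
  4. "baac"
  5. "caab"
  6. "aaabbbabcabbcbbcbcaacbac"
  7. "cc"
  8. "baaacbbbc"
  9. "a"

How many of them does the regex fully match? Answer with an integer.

1 → no match
2 → no match
3 → no match
4 → no match
5 → no match
6 → no match
7 → match
8 → no match
9 → no match
Total matched: 1

1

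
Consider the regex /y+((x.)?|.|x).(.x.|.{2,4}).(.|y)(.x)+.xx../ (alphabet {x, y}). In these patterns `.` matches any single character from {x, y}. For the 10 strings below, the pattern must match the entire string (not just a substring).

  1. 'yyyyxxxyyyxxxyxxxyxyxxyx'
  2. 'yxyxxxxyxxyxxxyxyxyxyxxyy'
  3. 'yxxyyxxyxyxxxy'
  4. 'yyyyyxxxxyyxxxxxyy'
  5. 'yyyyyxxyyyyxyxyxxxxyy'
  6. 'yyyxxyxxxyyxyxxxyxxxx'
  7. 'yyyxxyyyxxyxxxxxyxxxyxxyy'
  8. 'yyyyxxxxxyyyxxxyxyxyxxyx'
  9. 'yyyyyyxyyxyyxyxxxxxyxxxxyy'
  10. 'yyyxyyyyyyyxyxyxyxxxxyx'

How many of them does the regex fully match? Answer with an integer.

10

1 → match
2 → match
3 → match
4 → match
5 → match
6 → match
7 → match
8 → match
9 → match
10 → match
Total matched: 10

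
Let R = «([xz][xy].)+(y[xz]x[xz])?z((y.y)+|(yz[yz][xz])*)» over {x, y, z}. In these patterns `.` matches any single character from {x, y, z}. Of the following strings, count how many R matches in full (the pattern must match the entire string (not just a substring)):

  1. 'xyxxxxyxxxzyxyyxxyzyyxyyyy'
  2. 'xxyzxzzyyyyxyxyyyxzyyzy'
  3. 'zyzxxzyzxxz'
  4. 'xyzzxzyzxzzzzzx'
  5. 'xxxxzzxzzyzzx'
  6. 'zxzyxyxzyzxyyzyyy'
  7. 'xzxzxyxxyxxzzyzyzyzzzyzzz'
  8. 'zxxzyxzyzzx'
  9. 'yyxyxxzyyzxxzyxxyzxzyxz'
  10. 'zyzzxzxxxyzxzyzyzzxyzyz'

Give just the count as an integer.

2

1 → no match
2 → no match
3 → match
4 → no match
5 → no match
6 → no match
7 → no match
8 → match
9 → no match
10 → no match
Total matched: 2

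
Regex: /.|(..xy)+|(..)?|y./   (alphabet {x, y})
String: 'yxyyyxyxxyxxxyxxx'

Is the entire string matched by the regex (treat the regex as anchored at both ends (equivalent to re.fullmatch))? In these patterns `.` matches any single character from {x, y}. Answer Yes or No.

No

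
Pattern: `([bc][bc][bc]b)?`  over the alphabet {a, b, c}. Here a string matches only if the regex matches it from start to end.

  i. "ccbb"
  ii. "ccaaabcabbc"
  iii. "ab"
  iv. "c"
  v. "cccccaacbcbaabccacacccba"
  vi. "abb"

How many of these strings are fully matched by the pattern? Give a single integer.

i → match
ii → no match
iii → no match
iv → no match
v → no match
vi → no match
Total matched: 1

1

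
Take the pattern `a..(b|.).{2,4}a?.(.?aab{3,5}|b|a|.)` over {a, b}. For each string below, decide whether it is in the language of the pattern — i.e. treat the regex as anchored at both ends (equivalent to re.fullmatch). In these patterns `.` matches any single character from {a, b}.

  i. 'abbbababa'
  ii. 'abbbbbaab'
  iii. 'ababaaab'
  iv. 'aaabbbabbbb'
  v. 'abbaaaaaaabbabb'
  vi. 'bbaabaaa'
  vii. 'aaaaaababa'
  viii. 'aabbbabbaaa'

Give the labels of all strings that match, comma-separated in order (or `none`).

i → match
ii → match
iii → match
iv → no match
v → no match
vi → no match — must start with 'a'
vii → match
viii → match

i, ii, iii, vii, viii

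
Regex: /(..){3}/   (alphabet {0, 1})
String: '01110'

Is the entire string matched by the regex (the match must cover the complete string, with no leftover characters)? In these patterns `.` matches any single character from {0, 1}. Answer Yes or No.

No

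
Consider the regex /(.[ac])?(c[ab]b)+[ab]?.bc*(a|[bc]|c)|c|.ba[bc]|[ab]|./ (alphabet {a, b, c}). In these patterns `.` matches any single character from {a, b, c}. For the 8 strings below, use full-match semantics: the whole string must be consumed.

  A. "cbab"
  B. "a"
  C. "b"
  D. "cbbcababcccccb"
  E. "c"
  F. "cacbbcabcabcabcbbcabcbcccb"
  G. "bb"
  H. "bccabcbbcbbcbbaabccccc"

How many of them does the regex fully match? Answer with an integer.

7

A. "cbab" → match
B. "a" → match
C. "b" → match
D → match
E. "c" → match
F → match
G. "bb" → no match
H → match
Total matched: 7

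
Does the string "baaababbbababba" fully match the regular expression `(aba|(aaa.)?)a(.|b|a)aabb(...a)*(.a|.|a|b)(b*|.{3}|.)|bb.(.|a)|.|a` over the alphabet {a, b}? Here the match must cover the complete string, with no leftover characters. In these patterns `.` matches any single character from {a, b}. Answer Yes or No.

No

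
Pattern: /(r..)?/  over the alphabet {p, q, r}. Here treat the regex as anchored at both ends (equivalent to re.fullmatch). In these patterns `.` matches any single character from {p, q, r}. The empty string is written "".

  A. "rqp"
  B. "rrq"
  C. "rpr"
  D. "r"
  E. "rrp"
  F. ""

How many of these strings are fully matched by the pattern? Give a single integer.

A → match
B → match
C → match
D → no match
E → match
F → match
Total matched: 5

5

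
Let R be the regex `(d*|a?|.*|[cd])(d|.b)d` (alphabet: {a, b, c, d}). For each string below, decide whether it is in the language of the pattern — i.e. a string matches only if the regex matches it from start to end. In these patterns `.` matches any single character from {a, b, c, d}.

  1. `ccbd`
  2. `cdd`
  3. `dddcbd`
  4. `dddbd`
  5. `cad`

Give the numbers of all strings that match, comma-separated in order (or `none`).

1 → match
2 → match
3 → match
4 → match
5 → no match

1, 2, 3, 4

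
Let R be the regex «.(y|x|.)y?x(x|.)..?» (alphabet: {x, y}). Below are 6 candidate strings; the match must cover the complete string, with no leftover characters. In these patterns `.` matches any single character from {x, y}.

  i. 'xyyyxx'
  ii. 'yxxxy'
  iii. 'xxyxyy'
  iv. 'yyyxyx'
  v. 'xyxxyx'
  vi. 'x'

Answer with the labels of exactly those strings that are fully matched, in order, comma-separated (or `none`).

i → no match
ii → match
iii → match
iv → match
v → match
vi → no match

ii, iii, iv, v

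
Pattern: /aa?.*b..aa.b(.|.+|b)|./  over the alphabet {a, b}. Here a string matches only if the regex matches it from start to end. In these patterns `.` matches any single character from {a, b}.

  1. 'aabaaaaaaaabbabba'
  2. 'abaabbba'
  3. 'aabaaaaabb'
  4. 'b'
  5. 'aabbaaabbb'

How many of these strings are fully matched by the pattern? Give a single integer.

3

1 → no match
2 → no match
3 → match
4 → match
5 → match
Total matched: 3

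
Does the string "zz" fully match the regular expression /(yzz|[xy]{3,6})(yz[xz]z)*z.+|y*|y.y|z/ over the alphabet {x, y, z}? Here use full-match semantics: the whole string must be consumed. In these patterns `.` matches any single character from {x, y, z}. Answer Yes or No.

No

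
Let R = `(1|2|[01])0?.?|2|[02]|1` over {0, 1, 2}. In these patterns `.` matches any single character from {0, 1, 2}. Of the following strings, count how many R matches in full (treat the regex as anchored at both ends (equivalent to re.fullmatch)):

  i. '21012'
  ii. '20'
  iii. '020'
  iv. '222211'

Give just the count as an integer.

1

i → no match
ii → match
iii → no match
iv → no match
Total matched: 1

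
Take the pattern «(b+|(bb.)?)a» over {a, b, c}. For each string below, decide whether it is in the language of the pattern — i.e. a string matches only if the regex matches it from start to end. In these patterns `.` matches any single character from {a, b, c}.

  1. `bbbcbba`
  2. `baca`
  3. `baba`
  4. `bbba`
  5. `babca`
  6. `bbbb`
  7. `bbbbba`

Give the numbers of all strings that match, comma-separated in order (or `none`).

1. `bbbcbba` → no match
2. `baca` → no match
3. `baba` → no match
4. `bbba` → match
5. `babca` → no match
6. `bbbb` → no match — must end with `a`
7. `bbbbba` → match

4, 7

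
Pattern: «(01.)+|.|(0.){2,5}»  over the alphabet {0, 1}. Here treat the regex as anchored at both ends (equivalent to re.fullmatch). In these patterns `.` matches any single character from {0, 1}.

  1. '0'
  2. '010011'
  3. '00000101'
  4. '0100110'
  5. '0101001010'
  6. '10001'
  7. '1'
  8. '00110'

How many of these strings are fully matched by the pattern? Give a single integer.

4

1 → match
2 → match
3 → match
4 → no match
5 → no match
6 → no match
7 → match
8 → no match
Total matched: 4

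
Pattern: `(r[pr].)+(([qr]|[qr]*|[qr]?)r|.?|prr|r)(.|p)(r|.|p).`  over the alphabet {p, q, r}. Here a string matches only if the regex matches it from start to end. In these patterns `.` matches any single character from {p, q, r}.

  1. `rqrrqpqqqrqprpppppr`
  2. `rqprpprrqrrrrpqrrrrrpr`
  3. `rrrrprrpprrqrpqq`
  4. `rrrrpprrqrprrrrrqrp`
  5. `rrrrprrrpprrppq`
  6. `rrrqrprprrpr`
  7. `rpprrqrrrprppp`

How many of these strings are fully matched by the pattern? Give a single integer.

1 → no match
2 → no match
3 → match
4 → match
5 → match
6. `rrrqrprprrpr` → no match
7 → no match
Total matched: 3

3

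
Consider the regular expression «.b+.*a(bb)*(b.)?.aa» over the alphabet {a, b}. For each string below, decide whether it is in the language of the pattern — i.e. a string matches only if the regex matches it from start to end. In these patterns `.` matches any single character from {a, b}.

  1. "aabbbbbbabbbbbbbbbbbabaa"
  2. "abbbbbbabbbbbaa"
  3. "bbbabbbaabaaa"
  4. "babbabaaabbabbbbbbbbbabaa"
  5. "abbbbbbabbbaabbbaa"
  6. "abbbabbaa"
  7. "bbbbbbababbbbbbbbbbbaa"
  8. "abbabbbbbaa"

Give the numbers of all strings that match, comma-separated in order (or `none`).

1 → no match
2 → match
3 → no match
4 → no match
5 → match
6 → no match
7 → match
8 → match

2, 5, 7, 8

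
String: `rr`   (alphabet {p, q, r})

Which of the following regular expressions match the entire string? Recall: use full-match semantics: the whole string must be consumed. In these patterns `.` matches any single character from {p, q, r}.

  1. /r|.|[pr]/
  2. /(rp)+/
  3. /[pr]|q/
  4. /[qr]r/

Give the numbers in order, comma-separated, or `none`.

4

1 → no match
2 → no match — must start with `rp`
3 → no match
4 → match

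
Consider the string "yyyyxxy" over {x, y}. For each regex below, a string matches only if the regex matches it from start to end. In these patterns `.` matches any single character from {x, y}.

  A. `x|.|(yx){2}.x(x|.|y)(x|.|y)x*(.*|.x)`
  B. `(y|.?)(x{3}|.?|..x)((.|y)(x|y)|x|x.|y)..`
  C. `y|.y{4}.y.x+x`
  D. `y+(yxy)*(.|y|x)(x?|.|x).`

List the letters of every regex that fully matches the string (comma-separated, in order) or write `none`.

A → no match
B → no match
C → no match
D → match

D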